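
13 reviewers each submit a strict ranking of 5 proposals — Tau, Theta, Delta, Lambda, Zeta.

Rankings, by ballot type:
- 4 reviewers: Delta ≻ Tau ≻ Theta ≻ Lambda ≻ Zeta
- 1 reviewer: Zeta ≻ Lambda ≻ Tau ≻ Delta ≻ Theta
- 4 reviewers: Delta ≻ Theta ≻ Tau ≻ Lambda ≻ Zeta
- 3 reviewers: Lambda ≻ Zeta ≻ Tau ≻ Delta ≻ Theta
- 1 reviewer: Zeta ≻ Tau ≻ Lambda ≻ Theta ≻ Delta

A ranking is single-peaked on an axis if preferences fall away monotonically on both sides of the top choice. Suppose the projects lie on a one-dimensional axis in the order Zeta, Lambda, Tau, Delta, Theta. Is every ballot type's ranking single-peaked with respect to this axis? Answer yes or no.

no

Axis positions: Zeta=1, Lambda=2, Tau=3, Delta=4, Theta=5.
Ballot type 1 (peak Delta at position 4): ranking walks positions 4-3-5-2-1, expanding outward from the peak — single-peaked.
Ballot type 2 (peak Zeta at position 1): ranking walks positions 1-2-3-4-5, expanding outward from the peak — single-peaked.
Ballot type 3 (peak Delta at position 4): ranking walks positions 4-5-3-2-1, expanding outward from the peak — single-peaked.
Ballot type 4 (peak Lambda at position 2): ranking walks positions 2-1-3-4-5, expanding outward from the peak — single-peaked.
Ballot type 5: ranking walks positions 1-3-2-5-4; Tau is ranked above Lambda even though Lambda lies between Tau and the peak Zeta on the axis — preferences dip and rise again. Not single-peaked.
Ballot type 5 violates single-peakedness, so the profile is not single-peaked on this axis.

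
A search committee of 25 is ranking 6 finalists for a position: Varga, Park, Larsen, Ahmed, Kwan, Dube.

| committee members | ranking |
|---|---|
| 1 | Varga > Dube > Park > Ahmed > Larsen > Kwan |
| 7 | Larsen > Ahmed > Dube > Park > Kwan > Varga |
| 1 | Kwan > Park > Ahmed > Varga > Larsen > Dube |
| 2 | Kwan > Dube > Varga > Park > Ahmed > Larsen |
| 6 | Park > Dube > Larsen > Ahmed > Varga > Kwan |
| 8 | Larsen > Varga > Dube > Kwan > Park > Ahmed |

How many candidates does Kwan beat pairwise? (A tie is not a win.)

Kwan against each rival (25 committee members):
Kwan vs Varga: Kwan is ranked higher on 7+1+2 = 10 ballots, Varga on 15. Varga wins 15–10.
Kwan vs Park: 1+2+8 = 11 for Kwan, 14 for Park — Park by 14–11.
Kwan vs Larsen: Kwan is ranked higher on 1+2 = 3 ballots, Larsen on 22. Larsen wins 22–3.
Kwan vs Ahmed: 1+2+8 = 11 for Kwan, 14 for Ahmed — Ahmed by 14–11.
Kwan vs Dube: Kwan is ranked higher on 1+2 = 3 ballots, Dube on 22. Dube wins 22–3.
Kwan beats no one; loses to Varga, Park, Larsen, Ahmed, Dube — 0 pairwise wins.

0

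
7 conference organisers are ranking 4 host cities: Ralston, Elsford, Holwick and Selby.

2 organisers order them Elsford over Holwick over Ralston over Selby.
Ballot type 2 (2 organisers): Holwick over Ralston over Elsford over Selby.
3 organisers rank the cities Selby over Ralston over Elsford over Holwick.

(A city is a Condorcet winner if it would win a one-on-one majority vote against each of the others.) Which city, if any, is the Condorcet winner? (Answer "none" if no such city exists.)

Check each pair by majority over 7 ballots:
Ralston vs Elsford: 2+3 = 5 for Ralston, 2 for Elsford — Ralston by 5–2.
Ralston vs Holwick: Ralston preferred on 3 ballots; Holwick wins 4–3.
Ralston vs Selby: 2+2 = 4 for Ralston, 3 for Selby — Ralston by 4–3.
Elsford vs Holwick: 5 to 2, Elsford.
Elsford vs Selby: 4 to 3, Elsford.
Holwick vs Selby: 4 to 3, Holwick.
Every city loses at least once (Ralston loses to Holwick; Elsford loses to Ralston; Holwick loses to Elsford; Selby loses to Ralston). The majority relation contains the cycle Ralston → Elsford → Holwick → Ralston, so there is no Condorcet winner.

none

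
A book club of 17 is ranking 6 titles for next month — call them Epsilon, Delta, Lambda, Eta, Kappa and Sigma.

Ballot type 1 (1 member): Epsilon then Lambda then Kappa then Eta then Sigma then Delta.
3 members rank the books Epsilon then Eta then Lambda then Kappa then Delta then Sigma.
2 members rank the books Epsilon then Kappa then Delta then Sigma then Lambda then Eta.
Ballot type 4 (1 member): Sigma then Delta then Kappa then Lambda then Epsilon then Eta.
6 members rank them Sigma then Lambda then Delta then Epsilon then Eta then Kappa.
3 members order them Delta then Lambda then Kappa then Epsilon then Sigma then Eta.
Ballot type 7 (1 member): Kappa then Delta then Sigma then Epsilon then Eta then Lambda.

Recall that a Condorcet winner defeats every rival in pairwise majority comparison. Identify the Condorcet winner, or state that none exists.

Pairwise majorities:
Epsilon vs Delta: Epsilon is ranked higher on 1+3+2 = 6 ballots, Delta on 11. Delta wins 11–6.
Epsilon vs Lambda: Epsilon is ranked higher on 1+3+2+1 = 7 ballots, Lambda on 10. Lambda wins 10–7.
Epsilon vs Eta: Epsilon preferred on 17 ballots; Epsilon wins 17–0.
Epsilon vs Kappa: Epsilon preferred on 1+3+2+6 = 12 ballots; Epsilon wins 12–5.
Epsilon vs Sigma: Epsilon is ranked higher on 1+3+2+3 = 9 ballots, Sigma on 8. Epsilon wins 9–8.
Delta vs Lambda: 2+1+3+1 = 7 for Delta, 10 for Lambda — Lambda by 10–7.
Delta vs Eta: 2+1+6+3+1 = 13 for Delta, 4 for Eta — Delta by 13–4.
Delta vs Kappa: Delta is ranked higher on 1+6+3 = 10 ballots, Kappa on 7. Delta wins 10–7.
Delta vs Sigma: Delta preferred on 3+2+3+1 = 9 ballots; Delta wins 9–8.
Lambda vs Eta: 13 to 4, Lambda.
Lambda vs Kappa: Lambda is ranked higher on 1+3+6+3 = 13 ballots, Kappa on 4. Lambda wins 13–4.
Lambda vs Sigma: 1+3+3 = 7 for Lambda, 10 for Sigma — Sigma by 10–7.
Eta vs Kappa: 3+6 = 9 for Eta, 8 for Kappa — Eta by 9–8.
Eta vs Sigma: Eta preferred on 1+3 = 4 ballots; Sigma wins 13–4.
Kappa vs Sigma: Kappa is ranked higher on 1+3+2+3+1 = 10 ballots, Sigma on 7. Kappa wins 10–7.
Every book loses at least once (Epsilon loses to Delta; Delta loses to Lambda; Lambda loses to Sigma; Eta loses to Epsilon; Kappa loses to Epsilon; Sigma loses to Epsilon). The majority relation contains the cycle Epsilon > Sigma > Lambda > Epsilon, so there is no Condorcet winner.

none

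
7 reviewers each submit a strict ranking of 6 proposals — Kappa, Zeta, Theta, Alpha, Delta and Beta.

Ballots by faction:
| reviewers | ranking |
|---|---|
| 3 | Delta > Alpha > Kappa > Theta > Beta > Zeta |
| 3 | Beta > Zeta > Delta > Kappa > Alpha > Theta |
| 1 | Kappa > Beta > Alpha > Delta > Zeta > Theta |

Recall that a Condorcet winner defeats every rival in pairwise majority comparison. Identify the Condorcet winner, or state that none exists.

Check each pair by majority over 7 ballots:
Kappa vs Zeta: Kappa, 4–3.
Kappa vs Theta: Kappa wins 7–0.
Kappa–Alpha: Kappa 4–3.
Kappa vs Delta: Delta, 6–1.
Kappa vs Beta: Kappa wins 4–3.
Zeta vs Theta: Zeta wins 4–3.
Zeta vs Alpha: Alpha wins 4–3.
Zeta vs Delta: Delta, 4–3.
Zeta vs Beta: Beta, 7–0.
Theta vs Alpha: Alpha wins 7–0.
Theta vs Delta: Delta wins 7–0.
Theta vs Beta: Beta, 4–3.
Alpha–Delta: Delta 6–1.
Alpha–Beta: Beta 4–3.
Delta vs Beta: Beta, 4–3.
No project is unbeaten: Kappa loses to Delta; Zeta loses to Kappa; Theta loses to Kappa; Alpha loses to Kappa; Delta loses to Beta; Beta loses to Kappa. In particular Kappa beats Beta beats Delta beats Kappa is a majority cycle — no Condorcet winner exists.

none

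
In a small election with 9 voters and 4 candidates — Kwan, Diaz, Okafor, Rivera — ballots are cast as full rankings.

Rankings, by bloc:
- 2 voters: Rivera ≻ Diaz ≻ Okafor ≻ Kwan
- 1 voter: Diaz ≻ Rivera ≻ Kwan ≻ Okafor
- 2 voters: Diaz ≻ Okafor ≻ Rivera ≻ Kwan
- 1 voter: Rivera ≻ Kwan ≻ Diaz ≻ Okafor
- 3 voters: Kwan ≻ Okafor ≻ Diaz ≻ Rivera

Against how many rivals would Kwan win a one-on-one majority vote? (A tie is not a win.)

Kwan against each rival (9 voters):
Kwan vs Diaz: 1+3 = 4 for Kwan, 5 for Diaz — Diaz by 5–4.
Kwan vs Okafor: 1+1+3 = 5 for Kwan, 4 for Okafor — Kwan by 5–4.
Kwan vs Rivera: 3 for Kwan, 6 for Rivera — Rivera by 6–3.
Kwan beats Okafor; loses to Diaz, Rivera — 1 pairwise win.

1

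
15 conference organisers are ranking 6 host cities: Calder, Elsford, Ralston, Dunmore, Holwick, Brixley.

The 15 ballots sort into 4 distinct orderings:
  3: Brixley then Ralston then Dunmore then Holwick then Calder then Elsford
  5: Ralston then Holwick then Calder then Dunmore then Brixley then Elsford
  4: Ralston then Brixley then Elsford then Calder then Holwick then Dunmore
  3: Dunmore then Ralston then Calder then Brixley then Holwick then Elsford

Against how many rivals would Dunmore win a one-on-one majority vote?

Dunmore against each rival (15 organisers):
Dunmore vs Calder: Dunmore is ranked higher on 3+3 = 6 ballots, Calder on 9. Calder wins 9–6.
Dunmore–Elsford: Dunmore 11–4.
Dunmore vs Ralston: Ralston, 12–3.
Dunmore vs Holwick: Holwick, 9–6.
Dunmore vs Brixley: 8 to 7, Dunmore.
Dunmore beats Elsford, Brixley; loses to Calder, Ralston, Holwick — 2 pairwise wins.

2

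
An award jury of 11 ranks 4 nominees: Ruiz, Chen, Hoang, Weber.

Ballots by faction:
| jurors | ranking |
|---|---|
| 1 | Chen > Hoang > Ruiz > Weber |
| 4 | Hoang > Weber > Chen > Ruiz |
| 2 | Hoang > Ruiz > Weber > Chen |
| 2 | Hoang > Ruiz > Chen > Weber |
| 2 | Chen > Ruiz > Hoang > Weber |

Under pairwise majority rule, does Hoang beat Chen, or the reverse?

Hoang

Ballots ranking Hoang above Chen: 4 + 2 + 2 = 8.
Ballots ranking Chen above Hoang: 11 − 8 = 3.
Hoang wins the head-to-head 8–3.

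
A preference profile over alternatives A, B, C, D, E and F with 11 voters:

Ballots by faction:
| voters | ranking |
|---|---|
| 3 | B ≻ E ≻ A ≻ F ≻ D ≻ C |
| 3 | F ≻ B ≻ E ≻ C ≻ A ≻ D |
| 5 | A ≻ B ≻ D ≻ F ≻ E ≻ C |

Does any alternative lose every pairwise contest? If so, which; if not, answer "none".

Head-to-head results (11 voters):
A vs B: B, 6–5.
A vs C: A preferred on 3+5 = 8 ballots; A wins 8–3.
A vs D: A wins 11–0.
A vs E: E wins 6–5.
A vs F: A preferred on 3+5 = 8 ballots; A wins 8–3.
B vs C: B wins 11–0.
B vs D: B is ranked higher on 3+3+5 = 11 ballots, D on 0. B wins 11–0.
B vs E: 3+3+5 = 11 for B, 0 for E — B by 11–0.
B vs F: 3+5 = 8 for B, 3 for F — B by 8–3.
C vs D: 3 for C, 8 for D — D by 8–3.
C vs E: 0 for C, 11 for E — E by 11–0.
C vs F: C preferred on 0 ballots; F wins 11–0.
D vs E: E wins 6–5.
D vs F: F, 6–5.
E–F: F 8–3.
Only C has no wins; C is the Condorcet loser.

C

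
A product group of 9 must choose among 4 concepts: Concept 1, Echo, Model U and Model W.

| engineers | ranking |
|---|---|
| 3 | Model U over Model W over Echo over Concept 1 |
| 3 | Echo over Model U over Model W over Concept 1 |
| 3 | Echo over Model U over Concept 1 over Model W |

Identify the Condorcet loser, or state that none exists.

Concept 1

Pairwise majorities:
Concept 1 vs Echo: 0 for Concept 1, 9 for Echo — Echo by 9–0.
Concept 1 vs Model U: Model U, 9–0.
Concept 1 vs Model W: Model W, 6–3.
Echo vs Model U: 6 to 3, Echo.
Echo vs Model W: Echo is ranked higher on 3+3 = 6 ballots, Model W on 3. Echo wins 6–3.
Model U vs Model W: 3+3+3 = 9 for Model U, 0 for Model W — Model U by 9–0.
Concept 1 is beaten in every head-to-head and is the Condorcet loser.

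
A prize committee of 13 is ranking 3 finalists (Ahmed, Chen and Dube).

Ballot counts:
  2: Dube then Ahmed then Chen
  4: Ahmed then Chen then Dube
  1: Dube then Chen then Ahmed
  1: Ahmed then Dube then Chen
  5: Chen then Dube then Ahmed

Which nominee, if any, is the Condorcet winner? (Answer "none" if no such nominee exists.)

none

Pairwise majorities:
Ahmed vs Chen: Ahmed preferred on 2+4+1 = 7 ballots; Ahmed wins 7–6.
Ahmed vs Dube: 5 to 8, Dube.
Chen vs Dube: 9 to 4, Chen.
No nominee is unbeaten: Ahmed loses to Dube; Chen loses to Ahmed; Dube loses to Chen. In particular Ahmed > Chen > Dube > Ahmed is a majority cycle — no Condorcet winner exists.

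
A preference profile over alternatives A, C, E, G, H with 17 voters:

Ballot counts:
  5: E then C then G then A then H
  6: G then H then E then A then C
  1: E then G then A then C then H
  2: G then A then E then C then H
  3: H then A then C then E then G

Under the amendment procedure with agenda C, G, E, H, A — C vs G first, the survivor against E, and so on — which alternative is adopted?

H

Round 1: C vs G — 8–9, G advances.
Round 2: G vs E — 8–9, E advances.
Round 3: E vs H — 8–9, H advances.
Round 4: H vs A — 9–8, H advances.
The agenda winner is H.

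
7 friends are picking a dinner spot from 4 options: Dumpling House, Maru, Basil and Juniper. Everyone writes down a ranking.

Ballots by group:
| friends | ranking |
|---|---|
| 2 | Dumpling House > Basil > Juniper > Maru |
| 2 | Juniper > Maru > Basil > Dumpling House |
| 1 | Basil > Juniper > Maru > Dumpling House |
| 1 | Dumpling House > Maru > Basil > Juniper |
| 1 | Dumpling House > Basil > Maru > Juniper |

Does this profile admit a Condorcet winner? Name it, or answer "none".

Dumpling House

Pairwise majorities:
Dumpling House vs Maru: Dumpling House preferred on 2+1+1 = 4 ballots; Dumpling House wins 4–3.
Dumpling House vs Basil: 2+1+1 = 4 for Dumpling House, 3 for Basil — Dumpling House by 4–3.
Dumpling House vs Juniper: 4 to 3, Dumpling House.
Maru vs Basil: Maru preferred on 2+1 = 3 ballots; Basil wins 4–3.
Maru vs Juniper: Maru preferred on 1+1 = 2 ballots; Juniper wins 5–2.
Basil vs Juniper: Basil is ranked higher on 2+1+1+1 = 5 ballots, Juniper on 2. Basil wins 5–2.
Only Dumpling House has no losses; Dumpling House is the Condorcet winner.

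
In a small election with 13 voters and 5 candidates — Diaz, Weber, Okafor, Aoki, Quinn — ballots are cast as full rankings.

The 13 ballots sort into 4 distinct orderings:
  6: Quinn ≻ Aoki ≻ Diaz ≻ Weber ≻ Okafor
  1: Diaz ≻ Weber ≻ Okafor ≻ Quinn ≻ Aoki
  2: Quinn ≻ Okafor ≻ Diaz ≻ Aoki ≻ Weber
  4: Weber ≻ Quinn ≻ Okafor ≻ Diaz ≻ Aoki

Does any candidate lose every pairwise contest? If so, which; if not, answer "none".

Pairwise majorities:
Diaz vs Weber: Diaz wins 9–4.
Diaz vs Okafor: Diaz preferred on 6+1 = 7 ballots; Diaz wins 7–6.
Diaz vs Aoki: Diaz, 7–6.
Diaz vs Quinn: Quinn wins 12–1.
Weber–Okafor: Weber 11–2.
Weber vs Aoki: Aoki wins 8–5.
Weber–Quinn: Quinn 8–5.
Okafor vs Aoki: Okafor is ranked higher on 1+2+4 = 7 ballots, Aoki on 6. Okafor wins 7–6.
Okafor vs Quinn: Quinn wins 12–1.
Aoki vs Quinn: Aoki preferred on 0 ballots; Quinn wins 13–0.
Each candidate has at least one pairwise win (Diaz beats Weber; Weber beats Okafor; Okafor beats Aoki; Aoki beats Weber; Quinn beats Diaz) — no Condorcet loser.

none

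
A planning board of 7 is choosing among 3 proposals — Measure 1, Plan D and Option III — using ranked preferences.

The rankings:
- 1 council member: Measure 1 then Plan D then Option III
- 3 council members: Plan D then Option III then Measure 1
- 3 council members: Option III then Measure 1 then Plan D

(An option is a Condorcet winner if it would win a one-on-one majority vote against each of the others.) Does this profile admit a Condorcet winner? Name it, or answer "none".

none

Pairwise majorities:
Measure 1 vs Plan D: Measure 1 wins 4–3.
Measure 1 vs Option III: Option III, 6–1.
Plan D vs Option III: Plan D wins 4–3.
No option is unbeaten: Measure 1 loses to Option III; Plan D loses to Measure 1; Option III loses to Plan D. In particular Measure 1 beats Plan D beats Option III beats Measure 1 is a majority cycle — no Condorcet winner exists.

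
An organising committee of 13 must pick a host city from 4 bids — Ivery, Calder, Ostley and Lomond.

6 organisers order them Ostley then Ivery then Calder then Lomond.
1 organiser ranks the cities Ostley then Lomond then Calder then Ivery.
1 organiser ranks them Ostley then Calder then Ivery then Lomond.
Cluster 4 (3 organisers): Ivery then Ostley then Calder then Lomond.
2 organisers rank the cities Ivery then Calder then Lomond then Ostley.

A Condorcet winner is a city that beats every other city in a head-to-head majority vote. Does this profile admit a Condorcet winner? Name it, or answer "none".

Ostley

Check each pair by majority over 13 ballots:
Ivery vs Calder: 11 to 2, Ivery.
Ivery vs Ostley: Ostley wins 8–5.
Ivery vs Lomond: Ivery preferred on 6+1+3+2 = 12 ballots; Ivery wins 12–1.
Calder vs Ostley: Ostley, 11–2.
Calder–Lomond: Calder 12–1.
Ostley–Lomond: Ostley 11–2.
Ostley beats each of Ivery, Calder, Lomond — Ostley is the Condorcet winner.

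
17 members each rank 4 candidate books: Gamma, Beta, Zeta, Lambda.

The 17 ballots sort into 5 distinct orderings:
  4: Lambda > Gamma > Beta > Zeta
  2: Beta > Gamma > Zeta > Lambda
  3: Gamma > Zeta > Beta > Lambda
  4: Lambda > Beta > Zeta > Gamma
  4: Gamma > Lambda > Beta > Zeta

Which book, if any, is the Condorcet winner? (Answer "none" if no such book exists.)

Check each pair by majority over 17 ballots:
Gamma vs Beta: Gamma, 11–6.
Gamma vs Zeta: Gamma wins 13–4.
Gamma vs Lambda: Gamma wins 9–8.
Beta vs Zeta: Beta, 14–3.
Beta vs Lambda: Lambda, 12–5.
Zeta vs Lambda: Lambda wins 12–5.
Gamma beats each of Beta, Zeta, Lambda — Gamma is the Condorcet winner.

Gamma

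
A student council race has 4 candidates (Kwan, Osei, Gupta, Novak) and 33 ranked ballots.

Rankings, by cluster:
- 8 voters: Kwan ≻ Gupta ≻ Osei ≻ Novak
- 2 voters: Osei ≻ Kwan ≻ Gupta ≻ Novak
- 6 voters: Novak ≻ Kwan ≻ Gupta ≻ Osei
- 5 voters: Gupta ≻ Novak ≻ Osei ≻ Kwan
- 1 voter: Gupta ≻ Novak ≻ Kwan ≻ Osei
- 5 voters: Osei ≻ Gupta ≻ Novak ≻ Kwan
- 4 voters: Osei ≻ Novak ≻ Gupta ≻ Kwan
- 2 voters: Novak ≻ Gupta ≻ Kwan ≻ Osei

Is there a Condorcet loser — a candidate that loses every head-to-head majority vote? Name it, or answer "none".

Pairwise majorities:
Kwan vs Osei: Kwan, 17–16.
Kwan vs Gupta: 8+2+6 = 16 for Kwan, 17 for Gupta — Gupta by 17–16.
Kwan–Novak: Novak 23–10.
Osei vs Gupta: Gupta, 22–11.
Osei vs Novak: 19 to 14, Osei.
Gupta vs Novak: Gupta wins 21–12.
Every candidate wins at least one matchup (Kwan beats Osei; Osei beats Novak; Gupta beats Kwan; Novak beats Kwan), so there is no Condorcet loser.

none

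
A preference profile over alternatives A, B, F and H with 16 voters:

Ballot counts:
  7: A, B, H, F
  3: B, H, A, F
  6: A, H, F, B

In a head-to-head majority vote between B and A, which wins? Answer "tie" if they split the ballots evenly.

Ballots ranking B above A: 3.
Ballots ranking A above B: 16 − 3 = 13.
A wins the head-to-head 13–3.

A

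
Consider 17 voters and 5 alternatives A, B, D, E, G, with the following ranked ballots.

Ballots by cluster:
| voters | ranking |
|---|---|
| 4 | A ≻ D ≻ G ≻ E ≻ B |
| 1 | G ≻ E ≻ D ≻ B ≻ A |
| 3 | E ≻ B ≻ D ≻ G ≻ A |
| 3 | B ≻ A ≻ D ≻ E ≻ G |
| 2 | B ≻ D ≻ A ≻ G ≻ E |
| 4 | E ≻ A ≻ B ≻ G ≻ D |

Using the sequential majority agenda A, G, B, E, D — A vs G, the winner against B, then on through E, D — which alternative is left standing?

Round 1: A vs G — 13–4, A advances.
Round 2: A vs B — 8–9, B advances.
Round 3: B vs E — 5–12, E advances.
Round 4: E vs D — 8–9, D advances.
The agenda winner is D.

D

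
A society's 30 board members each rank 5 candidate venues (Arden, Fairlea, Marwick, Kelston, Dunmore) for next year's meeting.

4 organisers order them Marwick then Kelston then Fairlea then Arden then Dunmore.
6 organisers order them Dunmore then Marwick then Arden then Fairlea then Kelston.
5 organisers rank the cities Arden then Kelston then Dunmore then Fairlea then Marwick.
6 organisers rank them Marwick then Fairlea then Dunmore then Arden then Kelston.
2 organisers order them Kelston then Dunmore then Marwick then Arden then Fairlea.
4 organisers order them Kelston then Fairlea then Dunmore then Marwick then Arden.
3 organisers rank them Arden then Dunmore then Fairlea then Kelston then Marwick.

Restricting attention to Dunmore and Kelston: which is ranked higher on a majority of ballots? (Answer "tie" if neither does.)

Ballots ranking Dunmore above Kelston: 6 + 6 + 3 = 15.
Ballots ranking Kelston above Dunmore: 30 − 15 = 15.
15–15: the pair ties.

tie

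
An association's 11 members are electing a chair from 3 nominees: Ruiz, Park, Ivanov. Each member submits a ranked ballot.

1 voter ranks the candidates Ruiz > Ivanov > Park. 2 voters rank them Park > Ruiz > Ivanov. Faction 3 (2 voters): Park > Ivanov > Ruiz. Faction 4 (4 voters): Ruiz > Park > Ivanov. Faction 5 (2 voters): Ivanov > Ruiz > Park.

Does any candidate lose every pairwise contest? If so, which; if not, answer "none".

Head-to-head results (11 voters):
Ruiz vs Park: Ruiz wins 7–4.
Ruiz vs Ivanov: Ruiz, 7–4.
Park vs Ivanov: 2+2+4 = 8 for Park, 3 for Ivanov — Park by 8–3.
Ivanov is beaten in every head-to-head and is the Condorcet loser.

Ivanov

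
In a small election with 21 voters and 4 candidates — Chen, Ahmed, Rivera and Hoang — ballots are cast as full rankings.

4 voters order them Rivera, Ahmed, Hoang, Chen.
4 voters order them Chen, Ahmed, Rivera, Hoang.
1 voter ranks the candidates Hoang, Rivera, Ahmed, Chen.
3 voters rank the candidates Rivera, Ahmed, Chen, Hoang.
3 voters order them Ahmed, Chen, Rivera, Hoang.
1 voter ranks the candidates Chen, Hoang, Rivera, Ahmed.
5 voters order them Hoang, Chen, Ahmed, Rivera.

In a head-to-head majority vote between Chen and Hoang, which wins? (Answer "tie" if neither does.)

Chen

Ballots ranking Chen above Hoang: 4 + 3 + 3 + 1 = 11.
Ballots ranking Hoang above Chen: 21 − 11 = 10.
Chen wins the head-to-head 11–10.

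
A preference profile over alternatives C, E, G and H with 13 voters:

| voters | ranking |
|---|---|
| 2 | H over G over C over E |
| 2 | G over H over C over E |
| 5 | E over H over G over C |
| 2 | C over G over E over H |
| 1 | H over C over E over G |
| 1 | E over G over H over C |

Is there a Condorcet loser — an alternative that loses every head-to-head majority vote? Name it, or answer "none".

none

Head-to-head results (13 voters):
C vs E: C wins 7–6.
C vs G: C preferred on 2+1 = 3 ballots; G wins 10–3.
C vs H: 2 for C, 11 for H — H by 11–2.
E vs G: E wins 7–6.
E–H: E 8–5.
G vs H: 2+2+1 = 5 for G, 8 for H — H by 8–5.
Each alternative has at least one pairwise win (C beats E; E beats G; G beats C; H beats C) — no Condorcet loser.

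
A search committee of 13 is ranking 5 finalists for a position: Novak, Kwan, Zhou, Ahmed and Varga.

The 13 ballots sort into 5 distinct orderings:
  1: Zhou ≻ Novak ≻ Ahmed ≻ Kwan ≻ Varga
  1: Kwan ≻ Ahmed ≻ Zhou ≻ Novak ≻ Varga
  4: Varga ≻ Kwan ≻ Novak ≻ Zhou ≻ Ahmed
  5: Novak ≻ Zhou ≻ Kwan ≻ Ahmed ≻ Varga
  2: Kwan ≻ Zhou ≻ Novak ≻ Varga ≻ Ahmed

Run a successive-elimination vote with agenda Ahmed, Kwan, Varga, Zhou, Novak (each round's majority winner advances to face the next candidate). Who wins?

Round 1: Ahmed vs Kwan — 1–12, Kwan advances.
Round 2: Kwan vs Varga — 9–4, Kwan advances.
Round 3: Kwan vs Zhou — 7–6, Kwan advances.
Round 4: Kwan vs Novak — 7–6, Kwan advances.
The agenda winner is Kwan.

Kwan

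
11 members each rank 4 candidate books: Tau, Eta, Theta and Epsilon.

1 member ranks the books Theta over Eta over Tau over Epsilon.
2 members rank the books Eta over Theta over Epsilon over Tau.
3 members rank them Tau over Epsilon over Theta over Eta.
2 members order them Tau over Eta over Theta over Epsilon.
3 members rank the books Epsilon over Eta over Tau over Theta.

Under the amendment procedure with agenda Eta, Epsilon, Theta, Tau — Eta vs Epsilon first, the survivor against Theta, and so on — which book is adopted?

Round 1: Eta vs Epsilon — 5–6, Epsilon advances.
Round 2: Epsilon vs Theta — 6–5, Epsilon advances.
Round 3: Epsilon vs Tau — 5–6, Tau advances.
The agenda winner is Tau.

Tau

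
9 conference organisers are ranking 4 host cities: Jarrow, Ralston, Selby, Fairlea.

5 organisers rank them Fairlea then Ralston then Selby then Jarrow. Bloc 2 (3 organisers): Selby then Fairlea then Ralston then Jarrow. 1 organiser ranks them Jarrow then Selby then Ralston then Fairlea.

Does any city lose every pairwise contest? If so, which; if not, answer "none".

Jarrow

Head-to-head results (9 organisers):
Jarrow–Ralston: Ralston 8–1.
Jarrow vs Selby: Selby, 8–1.
Jarrow vs Fairlea: Jarrow is ranked higher on 1 ballot, Fairlea on 8. Fairlea wins 8–1.
Ralston vs Selby: 5 for Ralston, 4 for Selby — Ralston by 5–4.
Ralston vs Fairlea: Ralston preferred on 1 ballot; Fairlea wins 8–1.
Selby vs Fairlea: Fairlea wins 5–4.
Only Jarrow has no wins; Jarrow is the Condorcet loser.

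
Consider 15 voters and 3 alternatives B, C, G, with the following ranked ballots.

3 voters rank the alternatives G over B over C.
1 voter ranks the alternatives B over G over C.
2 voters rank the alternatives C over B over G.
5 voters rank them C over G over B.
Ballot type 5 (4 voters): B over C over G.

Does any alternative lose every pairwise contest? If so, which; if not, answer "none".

Pairwise majorities:
B vs C: 3+1+4 = 8 for B, 7 for C — B by 8–7.
B vs G: 1+2+4 = 7 for B, 8 for G — G by 8–7.
C vs G: C is ranked higher on 2+5+4 = 11 ballots, G on 4. C wins 11–4.
No alternative is winless: B beats C; C beats G; G beats B. There is no Condorcet loser.

none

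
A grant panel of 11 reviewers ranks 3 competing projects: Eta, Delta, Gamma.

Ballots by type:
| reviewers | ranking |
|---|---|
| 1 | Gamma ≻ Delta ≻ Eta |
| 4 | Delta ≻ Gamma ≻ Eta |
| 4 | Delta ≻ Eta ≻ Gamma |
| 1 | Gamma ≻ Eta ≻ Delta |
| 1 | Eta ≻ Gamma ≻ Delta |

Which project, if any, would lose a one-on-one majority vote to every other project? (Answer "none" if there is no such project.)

Eta

Pairwise majorities:
Eta vs Delta: Eta is ranked higher on 1+1 = 2 ballots, Delta on 9. Delta wins 9–2.
Eta vs Gamma: Eta preferred on 4+1 = 5 ballots; Gamma wins 6–5.
Delta vs Gamma: Delta, 8–3.
Eta is beaten in every head-to-head and is the Condorcet loser.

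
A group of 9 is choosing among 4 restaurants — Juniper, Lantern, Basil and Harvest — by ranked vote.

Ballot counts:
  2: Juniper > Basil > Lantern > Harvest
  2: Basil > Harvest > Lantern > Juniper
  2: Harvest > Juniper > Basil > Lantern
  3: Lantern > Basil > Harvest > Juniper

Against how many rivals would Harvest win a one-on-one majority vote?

1

Harvest against each rival (9 friends):
Harvest vs Juniper: Harvest preferred on 2+2+3 = 7 ballots; Harvest wins 7–2.
Harvest vs Lantern: 4 to 5, Lantern.
Harvest vs Basil: Basil, 7–2.
Harvest beats Juniper; loses to Lantern, Basil — 1 pairwise win.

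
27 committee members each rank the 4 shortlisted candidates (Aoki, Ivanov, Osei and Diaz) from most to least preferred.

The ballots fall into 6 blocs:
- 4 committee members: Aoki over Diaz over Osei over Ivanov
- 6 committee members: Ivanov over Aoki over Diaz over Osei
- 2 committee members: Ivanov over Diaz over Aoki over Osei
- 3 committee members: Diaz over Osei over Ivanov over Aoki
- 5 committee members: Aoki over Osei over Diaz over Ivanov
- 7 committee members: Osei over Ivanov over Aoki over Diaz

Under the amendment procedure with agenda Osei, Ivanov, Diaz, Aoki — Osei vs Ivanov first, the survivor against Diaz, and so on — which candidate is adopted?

Aoki

Round 1: Osei vs Ivanov — 19–8, Osei advances.
Round 2: Osei vs Diaz — 12–15, Diaz advances.
Round 3: Diaz vs Aoki — 5–22, Aoki advances.
Aoki survives the agenda.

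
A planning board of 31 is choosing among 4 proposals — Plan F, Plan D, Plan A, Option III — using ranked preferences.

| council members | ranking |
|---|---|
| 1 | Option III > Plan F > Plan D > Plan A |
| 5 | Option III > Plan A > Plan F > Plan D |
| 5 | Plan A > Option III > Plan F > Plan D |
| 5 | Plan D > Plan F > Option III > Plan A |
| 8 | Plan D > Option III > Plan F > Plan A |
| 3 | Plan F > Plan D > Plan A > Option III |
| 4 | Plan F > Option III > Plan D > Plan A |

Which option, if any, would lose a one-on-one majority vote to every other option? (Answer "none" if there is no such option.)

Head-to-head results (31 council members):
Plan F vs Plan D: Plan F wins 18–13.
Plan F vs Plan A: Plan F wins 21–10.
Plan F–Option III: Option III 19–12.
Plan D vs Plan A: Plan D is ranked higher on 1+5+8+3+4 = 21 ballots, Plan A on 10. Plan D wins 21–10.
Plan D vs Option III: Plan D wins 16–15.
Plan A vs Option III: Plan A preferred on 5+3 = 8 ballots; Option III wins 23–8.
Only Plan A has no wins; Plan A is the Condorcet loser.

Plan A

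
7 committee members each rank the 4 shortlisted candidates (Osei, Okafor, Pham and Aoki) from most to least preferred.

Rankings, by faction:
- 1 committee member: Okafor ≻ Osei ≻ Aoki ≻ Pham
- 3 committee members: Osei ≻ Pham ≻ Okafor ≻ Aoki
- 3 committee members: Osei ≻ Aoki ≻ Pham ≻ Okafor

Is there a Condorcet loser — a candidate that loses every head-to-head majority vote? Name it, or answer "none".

Pairwise majorities:
Osei vs Okafor: Osei, 6–1.
Osei–Pham: Osei 7–0.
Osei vs Aoki: Osei wins 7–0.
Okafor vs Pham: Okafor is ranked higher on 1 ballot, Pham on 6. Pham wins 6–1.
Okafor vs Aoki: Okafor preferred on 1+3 = 4 ballots; Okafor wins 4–3.
Pham vs Aoki: 3 for Pham, 4 for Aoki — Aoki by 4–3.
Every candidate wins at least one matchup (Osei beats Okafor; Okafor beats Aoki; Pham beats Okafor; Aoki beats Pham), so there is no Condorcet loser.

none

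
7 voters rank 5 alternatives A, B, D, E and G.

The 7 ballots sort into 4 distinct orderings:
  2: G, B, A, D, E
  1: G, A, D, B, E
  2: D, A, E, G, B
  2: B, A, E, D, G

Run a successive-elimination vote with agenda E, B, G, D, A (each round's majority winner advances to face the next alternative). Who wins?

Round 1: E vs B — 2–5, B advances.
Round 2: B vs G — 2–5, G advances.
Round 3: G vs D — 3–4, D advances.
Round 4: D vs A — 2–5, A advances.
The agenda winner is A.

A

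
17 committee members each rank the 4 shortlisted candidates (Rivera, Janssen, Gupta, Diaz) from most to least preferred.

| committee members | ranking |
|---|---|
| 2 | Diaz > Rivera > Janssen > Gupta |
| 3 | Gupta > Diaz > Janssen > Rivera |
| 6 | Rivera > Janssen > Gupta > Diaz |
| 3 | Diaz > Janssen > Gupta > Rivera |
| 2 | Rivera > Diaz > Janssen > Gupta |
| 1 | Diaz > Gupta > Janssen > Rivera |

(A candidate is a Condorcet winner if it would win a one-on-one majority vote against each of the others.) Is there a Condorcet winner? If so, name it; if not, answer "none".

Head-to-head results (17 committee members):
Rivera vs Janssen: Rivera, 10–7.
Rivera vs Gupta: 10 to 7, Rivera.
Rivera–Diaz: Diaz 9–8.
Janssen vs Gupta: 13 to 4, Janssen.
Janssen vs Diaz: Diaz wins 11–6.
Gupta vs Diaz: Gupta preferred on 3+6 = 9 ballots; Gupta wins 9–8.
Each candidate drops at least one matchup (Rivera loses to Diaz; Janssen loses to Rivera; Gupta loses to Rivera; Diaz loses to Gupta); the cycle Rivera > Gupta > Diaz > Rivera rules out a Condorcet winner.

none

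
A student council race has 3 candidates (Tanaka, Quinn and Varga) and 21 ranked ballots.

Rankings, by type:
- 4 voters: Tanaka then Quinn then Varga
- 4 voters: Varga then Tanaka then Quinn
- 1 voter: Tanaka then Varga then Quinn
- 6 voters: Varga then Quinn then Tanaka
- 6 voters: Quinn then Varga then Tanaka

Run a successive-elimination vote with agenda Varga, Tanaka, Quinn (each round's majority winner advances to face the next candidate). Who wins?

Varga

Round 1: Varga vs Tanaka — 16–5, Varga advances.
Round 2: Varga vs Quinn — 11–10, Varga advances.
The agenda winner is Varga.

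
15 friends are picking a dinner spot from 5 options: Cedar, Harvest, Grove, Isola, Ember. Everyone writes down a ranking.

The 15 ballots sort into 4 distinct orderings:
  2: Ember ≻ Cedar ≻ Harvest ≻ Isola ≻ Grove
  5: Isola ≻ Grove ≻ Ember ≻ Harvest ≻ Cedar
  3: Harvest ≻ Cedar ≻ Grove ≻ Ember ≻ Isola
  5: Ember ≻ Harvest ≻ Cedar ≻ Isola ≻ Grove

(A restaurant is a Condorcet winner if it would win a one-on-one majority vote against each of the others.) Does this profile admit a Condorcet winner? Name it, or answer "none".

none

Pairwise majorities:
Cedar–Harvest: Harvest 13–2.
Cedar–Grove: Cedar 10–5.
Cedar vs Isola: Cedar wins 10–5.
Cedar vs Ember: Cedar is ranked higher on 3 ballots, Ember on 12. Ember wins 12–3.
Harvest vs Grove: 2+3+5 = 10 for Harvest, 5 for Grove — Harvest by 10–5.
Harvest vs Isola: Harvest, 10–5.
Harvest vs Ember: Harvest is ranked higher on 3 ballots, Ember on 12. Ember wins 12–3.
Grove vs Isola: Grove is ranked higher on 3 ballots, Isola on 12. Isola wins 12–3.
Grove vs Ember: Grove, 8–7.
Isola vs Ember: Isola is ranked higher on 5 ballots, Ember on 10. Ember wins 10–5.
Every restaurant loses at least once (Cedar loses to Harvest; Harvest loses to Ember; Grove loses to Cedar; Isola loses to Cedar; Ember loses to Grove). The majority relation contains the cycle Cedar → Grove → Ember → Cedar, so there is no Condorcet winner.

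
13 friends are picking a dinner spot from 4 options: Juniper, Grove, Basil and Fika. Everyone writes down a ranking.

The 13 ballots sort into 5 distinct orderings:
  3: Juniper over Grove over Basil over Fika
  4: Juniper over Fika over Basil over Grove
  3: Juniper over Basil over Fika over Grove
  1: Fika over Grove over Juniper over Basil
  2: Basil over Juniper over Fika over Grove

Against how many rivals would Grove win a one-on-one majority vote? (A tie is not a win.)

Grove against each rival (13 friends):
Grove vs Juniper: 1 to 12, Juniper.
Grove vs Basil: Grove preferred on 3+1 = 4 ballots; Basil wins 9–4.
Grove vs Fika: Fika, 10–3.
Grove beats no one; loses to Juniper, Basil, Fika — 0 pairwise wins.

0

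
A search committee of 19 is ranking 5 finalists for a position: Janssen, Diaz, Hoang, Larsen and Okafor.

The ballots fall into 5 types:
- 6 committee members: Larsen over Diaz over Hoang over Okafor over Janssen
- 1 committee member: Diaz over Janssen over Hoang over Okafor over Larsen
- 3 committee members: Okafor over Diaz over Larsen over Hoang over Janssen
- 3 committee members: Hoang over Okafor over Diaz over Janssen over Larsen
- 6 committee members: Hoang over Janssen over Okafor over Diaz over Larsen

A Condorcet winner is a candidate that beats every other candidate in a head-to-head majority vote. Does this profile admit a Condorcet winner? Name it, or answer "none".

none

Head-to-head results (19 committee members):
Janssen–Diaz: Diaz 13–6.
Janssen vs Hoang: Hoang, 18–1.
Janssen vs Larsen: Janssen wins 10–9.
Janssen–Okafor: Okafor 12–7.
Diaz–Hoang: Diaz 10–9.
Diaz–Larsen: Diaz 13–6.
Diaz vs Okafor: Okafor, 12–7.
Hoang vs Larsen: Hoang, 10–9.
Hoang vs Okafor: Hoang, 16–3.
Larsen–Okafor: Okafor 13–6.
No candidate is unbeaten: Janssen loses to Diaz; Diaz loses to Okafor; Hoang loses to Diaz; Larsen loses to Janssen; Okafor loses to Hoang. In particular Diaz beats Hoang beats Okafor beats Diaz is a majority cycle — no Condorcet winner exists.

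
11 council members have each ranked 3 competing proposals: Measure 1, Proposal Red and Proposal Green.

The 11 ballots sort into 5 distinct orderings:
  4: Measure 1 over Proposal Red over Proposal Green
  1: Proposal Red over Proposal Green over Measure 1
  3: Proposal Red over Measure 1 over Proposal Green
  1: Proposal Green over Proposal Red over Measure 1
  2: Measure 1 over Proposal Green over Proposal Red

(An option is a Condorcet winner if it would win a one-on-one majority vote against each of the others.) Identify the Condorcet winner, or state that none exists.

Measure 1

Check each pair by majority over 11 ballots:
Measure 1–Proposal Red: Measure 1 6–5.
Measure 1 vs Proposal Green: 4+3+2 = 9 for Measure 1, 2 for Proposal Green — Measure 1 by 9–2.
Proposal Red vs Proposal Green: 4+1+3 = 8 for Proposal Red, 3 for Proposal Green — Proposal Red by 8–3.
Measure 1 beats each of Proposal Red, Proposal Green — Measure 1 is the Condorcet winner.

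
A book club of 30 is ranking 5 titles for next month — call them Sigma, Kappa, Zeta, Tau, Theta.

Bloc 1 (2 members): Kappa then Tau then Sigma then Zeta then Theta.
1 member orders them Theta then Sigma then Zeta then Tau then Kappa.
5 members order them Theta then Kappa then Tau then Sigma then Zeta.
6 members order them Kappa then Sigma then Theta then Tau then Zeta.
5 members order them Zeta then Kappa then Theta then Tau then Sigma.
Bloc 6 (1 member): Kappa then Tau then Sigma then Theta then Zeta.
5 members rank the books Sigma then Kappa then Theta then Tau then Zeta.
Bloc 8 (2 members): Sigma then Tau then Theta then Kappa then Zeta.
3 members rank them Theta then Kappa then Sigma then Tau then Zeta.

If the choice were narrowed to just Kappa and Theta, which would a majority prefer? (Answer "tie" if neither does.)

Ballots ranking Kappa above Theta: 2 + 6 + 5 + 1 + 5 = 19.
Ballots ranking Theta above Kappa: 30 − 19 = 11.
Kappa wins the head-to-head 19–11.

Kappa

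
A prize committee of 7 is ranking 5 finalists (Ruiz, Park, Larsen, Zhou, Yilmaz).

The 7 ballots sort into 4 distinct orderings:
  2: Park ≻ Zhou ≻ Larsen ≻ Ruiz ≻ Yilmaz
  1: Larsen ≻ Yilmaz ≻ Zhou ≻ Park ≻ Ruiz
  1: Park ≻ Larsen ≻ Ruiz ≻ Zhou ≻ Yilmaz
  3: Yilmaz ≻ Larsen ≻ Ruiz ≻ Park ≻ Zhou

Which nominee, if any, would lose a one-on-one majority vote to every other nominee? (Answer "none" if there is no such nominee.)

Head-to-head results (7 jurors):
Ruiz vs Park: Park, 4–3.
Ruiz vs Larsen: Larsen, 7–0.
Ruiz vs Zhou: Ruiz, 4–3.
Ruiz vs Yilmaz: Yilmaz, 4–3.
Park vs Larsen: Park is ranked higher on 2+1 = 3 ballots, Larsen on 4. Larsen wins 4–3.
Park vs Zhou: Park, 6–1.
Park vs Yilmaz: Park preferred on 2+1 = 3 ballots; Yilmaz wins 4–3.
Larsen vs Zhou: Larsen preferred on 1+1+3 = 5 ballots; Larsen wins 5–2.
Larsen vs Yilmaz: Larsen, 4–3.
Zhou vs Yilmaz: 2+1 = 3 for Zhou, 4 for Yilmaz — Yilmaz by 4–3.
Zhou is beaten in every head-to-head and is the Condorcet loser.

Zhou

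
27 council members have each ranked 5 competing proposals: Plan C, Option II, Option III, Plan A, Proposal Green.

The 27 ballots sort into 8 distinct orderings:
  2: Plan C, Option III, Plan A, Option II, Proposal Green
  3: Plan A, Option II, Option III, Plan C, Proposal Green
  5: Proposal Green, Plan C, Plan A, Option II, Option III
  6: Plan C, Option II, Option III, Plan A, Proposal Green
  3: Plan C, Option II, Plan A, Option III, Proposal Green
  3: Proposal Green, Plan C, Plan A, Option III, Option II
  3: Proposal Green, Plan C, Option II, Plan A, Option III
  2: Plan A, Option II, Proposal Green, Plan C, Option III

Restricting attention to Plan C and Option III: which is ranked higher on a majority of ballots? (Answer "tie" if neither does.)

Ballots ranking Plan C above Option III: 2 + 5 + 6 + 3 + 3 + 3 + 2 = 24.
Ballots ranking Option III above Plan C: 27 − 24 = 3.
Plan C wins the head-to-head 24–3.

Plan C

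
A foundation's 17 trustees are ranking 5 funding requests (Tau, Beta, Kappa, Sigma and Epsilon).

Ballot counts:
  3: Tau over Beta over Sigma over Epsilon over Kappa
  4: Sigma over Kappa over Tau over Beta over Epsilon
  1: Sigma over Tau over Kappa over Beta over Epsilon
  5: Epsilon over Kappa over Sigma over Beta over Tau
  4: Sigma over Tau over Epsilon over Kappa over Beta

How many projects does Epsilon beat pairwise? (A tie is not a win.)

Epsilon against each rival (17 reviewers):
Epsilon vs Tau: 5 to 12, Tau.
Epsilon vs Beta: Epsilon is ranked higher on 5+4 = 9 ballots, Beta on 8. Epsilon wins 9–8.
Epsilon vs Kappa: Epsilon is ranked higher on 3+5+4 = 12 ballots, Kappa on 5. Epsilon wins 12–5.
Epsilon vs Sigma: Sigma, 12–5.
Epsilon beats Beta, Kappa; loses to Tau, Sigma — 2 pairwise wins.

2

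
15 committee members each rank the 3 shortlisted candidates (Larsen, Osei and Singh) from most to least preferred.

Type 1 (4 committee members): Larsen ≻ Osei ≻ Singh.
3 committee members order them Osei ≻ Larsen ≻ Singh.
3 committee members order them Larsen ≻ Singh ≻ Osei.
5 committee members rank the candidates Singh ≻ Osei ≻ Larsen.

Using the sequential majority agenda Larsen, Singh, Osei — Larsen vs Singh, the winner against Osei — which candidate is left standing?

Osei

Round 1: Larsen vs Singh — 10–5, Larsen advances.
Round 2: Larsen vs Osei — 7–8, Osei advances.
Osei survives the agenda.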